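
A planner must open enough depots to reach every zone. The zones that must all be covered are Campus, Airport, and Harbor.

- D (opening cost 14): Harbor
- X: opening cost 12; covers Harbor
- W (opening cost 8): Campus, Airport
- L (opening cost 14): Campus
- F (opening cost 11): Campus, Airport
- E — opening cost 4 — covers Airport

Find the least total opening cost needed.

20

Choose X and W: together they cover Campus, Airport, Harbor — every zone.
Total opening cost: 12 + 8 = 20.
No cover costs less than 20.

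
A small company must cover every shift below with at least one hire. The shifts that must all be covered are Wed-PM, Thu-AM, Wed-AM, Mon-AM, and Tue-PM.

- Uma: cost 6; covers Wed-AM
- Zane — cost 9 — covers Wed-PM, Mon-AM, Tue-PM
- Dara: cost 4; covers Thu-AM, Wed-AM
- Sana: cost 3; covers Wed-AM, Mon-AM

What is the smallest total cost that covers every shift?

The greedy cost-per-new-shift heuristic would pick Sana, Dara, and Zane for 16, but a cheaper cover exists.
Choose Zane and Dara: together they cover Wed-PM, Thu-AM, Wed-AM, Mon-AM, Tue-PM — every shift.
Total cost: 9 + 4 = 13.
No cover costs less than 13.

13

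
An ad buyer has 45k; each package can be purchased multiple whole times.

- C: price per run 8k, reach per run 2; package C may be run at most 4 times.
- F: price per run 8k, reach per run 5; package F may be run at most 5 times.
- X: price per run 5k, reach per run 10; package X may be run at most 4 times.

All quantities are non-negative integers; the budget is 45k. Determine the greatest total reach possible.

X has the best ratio (10/5); taking only X gives at most 4×10 = 40 (stopped by the supply cap of 4).
Mixing does better — 3×F and 4×X: price 44 ≤ 45, reach 3·5 + 4·10 = 55.

55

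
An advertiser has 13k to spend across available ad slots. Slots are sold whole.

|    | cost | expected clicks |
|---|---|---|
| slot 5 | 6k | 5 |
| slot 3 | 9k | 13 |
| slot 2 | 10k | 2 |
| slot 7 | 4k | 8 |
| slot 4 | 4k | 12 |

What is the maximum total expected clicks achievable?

25

Treat it as a binary knapsack problem.
Allowing fractional choices, the relaxed optimum would be about 27.2, but ad slots are indivisible.
slot 3 + slot 4: cost 9 + 4 = 13 ≤ 13, expected clicks 13 + 12 = 25.
slot 3 + slot 7: cost 9 + 4 = 13 ≤ 13, expected clicks 13 + 8 = 21.
slot 7 + slot 4: cost 4 + 4 = 8 ≤ 13, expected clicks 8 + 12 = 20.
Best is slot 3 and slot 4 with total expected clicks 25.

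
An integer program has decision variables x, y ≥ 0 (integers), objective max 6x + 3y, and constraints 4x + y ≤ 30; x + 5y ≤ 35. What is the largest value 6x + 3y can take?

Relaxing integrality, the LP optimum is 53.68 at (x,y) = (6.05, 5.79), which is not an integer point.
(x,y)=(6,5): 4·6+1·5=29≤30, 1·6+5·5=31≤35, objective 51.
(x,y)=(6,4): 4·6+1·4=28≤30, 1·6+5·4=26≤35, objective 48.
(x,y)=(5,6): 4·5+1·6=26≤30, 1·5+5·6=35≤35, objective 48.
The best lattice point is (6,5), giving 51.

51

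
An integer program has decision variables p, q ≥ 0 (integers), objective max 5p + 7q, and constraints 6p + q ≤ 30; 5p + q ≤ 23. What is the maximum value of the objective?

(p,q)=(0,23): 6·0+1·23=23≤30, 5·0+1·23=23≤23, objective 161.
(p,q)=(0,22): 6·0+1·22=22≤30, 5·0+1·22=22≤23, objective 154.
No feasible integer point exceeds 161.

161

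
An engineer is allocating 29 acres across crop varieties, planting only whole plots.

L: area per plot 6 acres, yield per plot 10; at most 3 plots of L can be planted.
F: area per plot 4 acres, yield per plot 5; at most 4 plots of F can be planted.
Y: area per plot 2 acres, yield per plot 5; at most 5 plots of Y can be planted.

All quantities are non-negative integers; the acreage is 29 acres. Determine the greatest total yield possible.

55

Take 3×L and 5×Y: area 28 ≤ 29, yield 3·10 + 5·5 = 55.
Y has the best ratio (5/2) and is taken to its limit of 5; remaining capacity is filled optimally with the others.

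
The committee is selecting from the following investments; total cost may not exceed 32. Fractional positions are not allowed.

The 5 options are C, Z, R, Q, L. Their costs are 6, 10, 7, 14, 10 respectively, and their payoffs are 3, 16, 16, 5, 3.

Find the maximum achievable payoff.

Allowing fractional choices, the relaxed optimum would be about 38.2, but investments are indivisible.
Z + R + Q: cost 10 + 7 + 14 = 31 ≤ 32, payoff 16 + 16 + 5 = 37.
C + Z + R: cost 6 + 10 + 7 = 23 ≤ 32, payoff 3 + 16 + 16 = 35.
Best is Z, R, and Q with total payoff 37.

37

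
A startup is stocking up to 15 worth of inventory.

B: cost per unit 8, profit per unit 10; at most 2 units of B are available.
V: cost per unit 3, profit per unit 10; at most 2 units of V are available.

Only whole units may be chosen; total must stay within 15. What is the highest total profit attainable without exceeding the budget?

30

Take 1×B and 2×V: cost 14 ≤ 15, profit 1·10 + 2·10 = 30.
V has the best ratio (10/3) and is taken to its limit of 2; remaining capacity is filled optimally with the others.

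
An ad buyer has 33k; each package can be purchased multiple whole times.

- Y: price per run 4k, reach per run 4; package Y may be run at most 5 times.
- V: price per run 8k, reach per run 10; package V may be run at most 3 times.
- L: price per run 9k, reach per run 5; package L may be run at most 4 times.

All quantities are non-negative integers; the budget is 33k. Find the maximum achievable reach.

38

This is a bounded integer knapsack.
4×Y and 2×V: price 32 ≤ 33, reach 4·4 + 2·10 = 36.
2×Y and 3×V: price 32 ≤ 33, reach 2·4 + 3·10 = 38.
Best is 38.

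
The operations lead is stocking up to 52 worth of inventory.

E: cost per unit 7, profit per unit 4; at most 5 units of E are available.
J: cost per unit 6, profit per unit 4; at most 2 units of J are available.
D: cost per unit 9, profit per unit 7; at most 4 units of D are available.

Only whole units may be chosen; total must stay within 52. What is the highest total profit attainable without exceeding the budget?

36

1×E, 1×J, and 4×D: cost 49 ≤ 52, profit 1·4 + 1·4 + 4·7 = 36.
2×J and 4×D: cost 48 ≤ 52, profit 2·4 + 4·7 = 36.
Best is 36.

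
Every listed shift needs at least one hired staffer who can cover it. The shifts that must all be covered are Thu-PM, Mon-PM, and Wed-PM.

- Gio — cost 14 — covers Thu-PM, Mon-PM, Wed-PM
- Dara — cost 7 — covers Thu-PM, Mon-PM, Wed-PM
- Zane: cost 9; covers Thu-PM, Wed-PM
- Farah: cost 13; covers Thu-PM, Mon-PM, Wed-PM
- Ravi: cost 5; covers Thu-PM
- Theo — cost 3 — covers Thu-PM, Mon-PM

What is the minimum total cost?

The greedy cost-per-new-shift heuristic would pick Theo and Dara for 10, but a cheaper cover exists.
Dara alone covers Thu-PM, Mon-PM, Wed-PM — every shift.
Total cost: 7.
No cover costs less than 7.

7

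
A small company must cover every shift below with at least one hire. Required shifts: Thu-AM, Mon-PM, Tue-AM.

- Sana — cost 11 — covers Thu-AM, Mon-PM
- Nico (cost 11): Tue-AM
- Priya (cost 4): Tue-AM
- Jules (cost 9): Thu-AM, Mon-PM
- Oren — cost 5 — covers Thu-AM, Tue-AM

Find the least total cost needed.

13

The greedy cost-per-new-shift heuristic would pick Oren and Jules for 14, but a cheaper cover exists.
Choose Priya and Jules: together they cover Thu-AM, Mon-PM, Tue-AM — every shift.
Total cost: 4 + 9 = 13.
No cover costs less than 13.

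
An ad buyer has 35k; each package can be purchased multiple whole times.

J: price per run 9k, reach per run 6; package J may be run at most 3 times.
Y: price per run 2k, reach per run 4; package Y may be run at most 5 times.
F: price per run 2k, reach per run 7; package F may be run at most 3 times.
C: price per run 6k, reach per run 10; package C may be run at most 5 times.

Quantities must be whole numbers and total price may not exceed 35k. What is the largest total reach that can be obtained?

71

2×Y, 3×F, and 4×C: price 34 ≤ 35, reach 2·4 + 3·7 + 4·10 = 69.
5×Y, 3×F, and 3×C: price 34 ≤ 35, reach 5·4 + 3·7 + 3·10 = 71.
Best is 71.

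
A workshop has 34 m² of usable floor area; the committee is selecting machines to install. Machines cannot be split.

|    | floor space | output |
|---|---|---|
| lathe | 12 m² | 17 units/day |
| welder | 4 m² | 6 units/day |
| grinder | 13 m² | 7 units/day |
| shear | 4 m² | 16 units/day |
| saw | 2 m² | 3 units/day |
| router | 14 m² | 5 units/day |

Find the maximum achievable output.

46

Allowing fractional choices, the relaxed optimum would be about 48.5, but machines are indivisible.
lathe + grinder + shear + saw: floor space 12 + 13 + 4 + 2 = 31 ≤ 34, output 17 + 7 + 16 + 3 = 43.
lathe + welder + grinder + shear: floor space 12 + 4 + 13 + 4 = 33 ≤ 34, output 17 + 6 + 7 + 16 = 46.
lathe + welder + shear + router: floor space 12 + 4 + 4 + 14 = 34 ≤ 34, output 17 + 6 + 16 + 5 = 44.
Best is lathe, welder, grinder, and shear with total output 46.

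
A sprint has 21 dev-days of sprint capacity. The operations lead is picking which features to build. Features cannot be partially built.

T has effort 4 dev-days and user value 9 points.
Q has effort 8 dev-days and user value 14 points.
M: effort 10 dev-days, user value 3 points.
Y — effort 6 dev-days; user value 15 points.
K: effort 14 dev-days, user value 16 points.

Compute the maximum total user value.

Y + K: effort 6 + 14 = 20 ≤ 21, user value 15 + 16 = 31.
T + Q + Y: effort 4 + 8 + 6 = 18 ≤ 21, user value 9 + 14 + 15 = 38.
Q + Y: effort 8 + 6 = 14 ≤ 21, user value 14 + 15 = 29.
Best is T, Q, and Y with total user value 38.

38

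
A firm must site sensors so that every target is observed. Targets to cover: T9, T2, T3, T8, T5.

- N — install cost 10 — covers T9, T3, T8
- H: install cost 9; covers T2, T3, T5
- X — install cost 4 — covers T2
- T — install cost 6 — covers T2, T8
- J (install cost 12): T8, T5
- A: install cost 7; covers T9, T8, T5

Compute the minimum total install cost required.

This is an integer covering problem.
Choose H and A: together they cover T9, T2, T3, T8, T5 — every target.
Total install cost: 9 + 7 = 16.

16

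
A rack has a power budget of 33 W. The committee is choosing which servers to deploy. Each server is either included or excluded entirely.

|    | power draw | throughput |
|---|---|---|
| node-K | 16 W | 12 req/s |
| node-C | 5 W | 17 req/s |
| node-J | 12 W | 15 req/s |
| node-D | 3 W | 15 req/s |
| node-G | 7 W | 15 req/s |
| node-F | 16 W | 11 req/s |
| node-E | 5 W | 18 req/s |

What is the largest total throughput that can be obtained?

80

node-C + node-J + node-D + node-G + node-E: power draw 5 + 12 + 3 + 7 + 5 = 32 ≤ 33, throughput 17 + 15 + 15 + 15 + 18 = 80.
node-C + node-D + node-G + node-E: power draw 5 + 3 + 7 + 5 = 20 ≤ 33, throughput 17 + 15 + 15 + 18 = 65.
node-C + node-J + node-D + node-E: power draw 5 + 12 + 3 + 5 = 25 ≤ 33, throughput 17 + 15 + 15 + 18 = 65.
Best is node-C, node-J, node-D, node-G, and node-E with total throughput 80.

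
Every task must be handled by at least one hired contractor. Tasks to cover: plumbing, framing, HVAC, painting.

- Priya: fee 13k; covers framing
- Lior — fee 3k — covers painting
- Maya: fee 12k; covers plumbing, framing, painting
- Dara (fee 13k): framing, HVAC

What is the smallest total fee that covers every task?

The greedy cost-per-new-task heuristic would pick Lior, Maya, and Dara for 28, but a cheaper cover exists.
Choose Maya and Dara: together they cover plumbing, framing, HVAC, painting — every task.
Total fee: 12 + 13 = 25.
No cover costs less than 25.

25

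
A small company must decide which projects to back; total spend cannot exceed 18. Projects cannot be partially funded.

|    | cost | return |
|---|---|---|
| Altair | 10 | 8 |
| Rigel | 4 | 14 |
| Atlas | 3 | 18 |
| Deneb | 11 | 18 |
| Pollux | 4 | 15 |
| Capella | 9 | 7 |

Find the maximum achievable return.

This is an integer program with binary decision variables.
Rigel + Atlas + Deneb: cost 4 + 3 + 11 = 18 ≤ 18, return 14 + 18 + 18 = 50.
Atlas + Deneb + Pollux: cost 3 + 11 + 4 = 18 ≤ 18, return 18 + 18 + 15 = 51.
Rigel + Atlas + Pollux: cost 4 + 3 + 4 = 11 ≤ 18, return 14 + 18 + 15 = 47.
Best is Atlas, Deneb, and Pollux with total return 51.

51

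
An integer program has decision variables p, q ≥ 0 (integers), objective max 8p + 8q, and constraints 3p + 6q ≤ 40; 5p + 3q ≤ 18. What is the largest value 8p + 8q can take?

48

(p,q)=(0,6) is feasible, giving 48.
(p,q)=(0,5) is feasible, giving 40.
Maximum is 48 at (p,q)=(0,6).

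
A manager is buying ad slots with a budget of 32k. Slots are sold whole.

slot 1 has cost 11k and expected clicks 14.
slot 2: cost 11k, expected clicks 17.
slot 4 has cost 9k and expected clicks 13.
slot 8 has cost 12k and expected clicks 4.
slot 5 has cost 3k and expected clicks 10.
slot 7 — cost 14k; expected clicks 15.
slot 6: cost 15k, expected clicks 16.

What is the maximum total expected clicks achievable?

44

Allowing fractional choices, the relaxed optimum would be about 51.5, but ad slots are indivisible.
slot 1 + slot 2 + slot 4: cost 11 + 11 + 9 = 31 ≤ 32, expected clicks 14 + 17 + 13 = 44.
slot 2 + slot 5 + slot 7: cost 11 + 3 + 14 = 28 ≤ 32, expected clicks 17 + 10 + 15 = 42.
slot 2 + slot 5 + slot 6: cost 11 + 3 + 15 = 29 ≤ 32, expected clicks 17 + 10 + 16 = 43.
Best is slot 1, slot 2, and slot 4 with total expected clicks 44.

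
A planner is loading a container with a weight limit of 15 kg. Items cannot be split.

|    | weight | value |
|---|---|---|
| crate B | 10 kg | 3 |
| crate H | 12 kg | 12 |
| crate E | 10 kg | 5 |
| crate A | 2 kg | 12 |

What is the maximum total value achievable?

24

This is a 0-1 knapsack instance.
Allowing fractional choices, the relaxed optimum would be about 24.5, but items are indivisible.
crate B + crate A: weight 10 + 2 = 12 ≤ 15, value 3 + 12 = 15.
crate H + crate A: weight 12 + 2 = 14 ≤ 15, value 12 + 12 = 24.
crate E + crate A: weight 10 + 2 = 12 ≤ 15, value 5 + 12 = 17.
Best is crate H and crate A with total value 24.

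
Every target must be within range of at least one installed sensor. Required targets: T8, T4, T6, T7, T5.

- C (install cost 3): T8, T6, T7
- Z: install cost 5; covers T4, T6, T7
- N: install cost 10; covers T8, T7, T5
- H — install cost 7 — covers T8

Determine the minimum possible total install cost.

15

This is an integer covering problem.
The greedy cost-per-new-target heuristic would pick C, Z, and N for 18, but a cheaper cover exists.
Choose Z and N: together they cover T8, T4, T6, T7, T5 — every target.
Total install cost: 5 + 10 = 15.
No cover costs less than 15.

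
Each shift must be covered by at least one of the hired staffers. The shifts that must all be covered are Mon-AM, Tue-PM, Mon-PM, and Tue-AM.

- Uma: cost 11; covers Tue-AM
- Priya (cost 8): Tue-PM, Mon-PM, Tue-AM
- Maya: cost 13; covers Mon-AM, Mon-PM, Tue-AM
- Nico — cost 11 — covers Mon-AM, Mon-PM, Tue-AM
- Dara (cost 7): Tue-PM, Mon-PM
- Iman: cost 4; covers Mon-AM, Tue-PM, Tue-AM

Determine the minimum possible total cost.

11

This is an integer covering problem.
Choose Dara and Iman: together they cover Mon-AM, Tue-PM, Mon-PM, Tue-AM — every shift.
Total cost: 7 + 4 = 11.
No cover costs less than 11.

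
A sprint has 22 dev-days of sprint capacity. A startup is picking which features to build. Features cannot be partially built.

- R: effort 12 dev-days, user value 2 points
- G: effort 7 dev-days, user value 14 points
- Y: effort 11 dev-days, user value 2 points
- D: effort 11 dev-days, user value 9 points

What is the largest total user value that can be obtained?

23

Allowing fractional choices, the relaxed optimum would be about 23.7, but features are indivisible.
G + Y: effort 7 + 11 = 18 ≤ 22, user value 14 + 2 = 16.
G + D: effort 7 + 11 = 18 ≤ 22, user value 14 + 9 = 23.
Best is G and D with total user value 23.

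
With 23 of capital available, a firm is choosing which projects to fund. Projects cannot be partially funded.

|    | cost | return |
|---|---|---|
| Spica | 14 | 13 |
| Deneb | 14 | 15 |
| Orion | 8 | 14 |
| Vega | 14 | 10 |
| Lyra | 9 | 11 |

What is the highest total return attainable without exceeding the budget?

Allowing fractional choices, the relaxed optimum would be about 31.4, but projects are indivisible.
Spica + Orion: cost 14 + 8 = 22 ≤ 23, return 13 + 14 = 27.
Deneb + Lyra: cost 14 + 9 = 23 ≤ 23, return 15 + 11 = 26.
Deneb + Orion: cost 14 + 8 = 22 ≤ 23, return 15 + 14 = 29.
Best is Deneb and Orion with total return 29.

29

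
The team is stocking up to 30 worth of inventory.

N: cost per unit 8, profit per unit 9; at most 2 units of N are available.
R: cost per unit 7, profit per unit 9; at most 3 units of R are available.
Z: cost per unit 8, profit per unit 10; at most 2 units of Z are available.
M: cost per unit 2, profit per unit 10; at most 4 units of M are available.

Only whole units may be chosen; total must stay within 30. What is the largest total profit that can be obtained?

68

M has the best ratio (10/2); taking only M gives at most 4×10 = 40 (stopped by the supply cap of 4).
Mixing does better — 2×R, 1×Z, and 4×M: cost 30 ≤ 30, profit 2·9 + 1·10 + 4·10 = 68.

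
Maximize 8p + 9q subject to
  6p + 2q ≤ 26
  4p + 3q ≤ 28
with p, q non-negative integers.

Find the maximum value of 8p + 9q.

Relaxing integrality, the LP optimum is 84.00 at (p,q) = (0, 9.33), which is not an integer point.
(p,q)=(0,9): 6·0+2·9=18≤26, 4·0+3·9=27≤28, objective 81.
(p,q)=(1,8): 6·1+2·8=22≤26, 4·1+3·8=28≤28, objective 80.
(p,q)=(0,8): 6·0+2·8=16≤26, 4·0+3·8=24≤28, objective 72.
Maximum is 81 at (p,q)=(0,9).

81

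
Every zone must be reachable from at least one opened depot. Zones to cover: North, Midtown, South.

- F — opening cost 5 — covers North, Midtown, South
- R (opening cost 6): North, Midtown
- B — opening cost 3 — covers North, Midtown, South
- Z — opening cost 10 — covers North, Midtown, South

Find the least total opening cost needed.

B alone covers North, Midtown, South — every zone.
Total opening cost: 3.
No cover costs less than 3.

3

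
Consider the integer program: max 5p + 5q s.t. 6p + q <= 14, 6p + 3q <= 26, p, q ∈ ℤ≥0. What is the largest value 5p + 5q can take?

Relaxing integrality, the LP optimum is 43.33 at (p,q) = (0, 8.67), which is not an integer point.
(p,q)=(0,8): 6·0+1·8=8≤14, 6·0+3·8=24≤26, objective 40.
(p,q)=(0,7): 6·0+1·7=7≤14, 6·0+3·7=21≤26, objective 35.
The best lattice point is (0,8), giving 40.

40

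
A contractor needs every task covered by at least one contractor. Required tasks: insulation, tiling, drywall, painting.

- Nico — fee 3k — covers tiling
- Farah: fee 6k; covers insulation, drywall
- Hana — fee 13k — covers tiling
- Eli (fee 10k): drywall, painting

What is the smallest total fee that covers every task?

19

This is an integer covering problem.
Choose Nico, Farah, and Eli: together they cover insulation, tiling, drywall, painting — every task.
Total fee: 3 + 6 + 10 = 19.
No cover costs less than 19.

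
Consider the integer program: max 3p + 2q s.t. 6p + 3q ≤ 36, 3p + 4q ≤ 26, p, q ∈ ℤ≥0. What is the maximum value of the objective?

19

The continuous relaxation peaks at (4.4, 3.2) with value 19.60; rounding to a feasible lattice point costs some objective.
(p,q)=(5,2): 6·5+3·2=36≤36, 3·5+4·2=23≤26, objective 19.
(p,q)=(4,3): 6·4+3·3=33≤36, 3·4+4·3=24≤26, objective 18.
(p,q)=(3,4): 6·3+3·4=30≤36, 3·3+4·4=25≤26, objective 17.
(p,q)=(5,1): 6·5+3·1=33≤36, 3·5+4·1=19≤26, objective 17.
Maximum is 19 at (p,q)=(5,2).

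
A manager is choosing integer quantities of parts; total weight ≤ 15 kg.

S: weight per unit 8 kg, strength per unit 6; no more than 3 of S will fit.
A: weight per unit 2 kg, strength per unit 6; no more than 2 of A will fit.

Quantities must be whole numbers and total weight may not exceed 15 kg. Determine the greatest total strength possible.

A has the best ratio (6/2); taking only A gives at most 2×6 = 12 (stopped by the supply cap of 2).
Mixing does better — 1×S and 2×A: weight 12 ≤ 15, strength 1·6 + 2·6 = 18.

18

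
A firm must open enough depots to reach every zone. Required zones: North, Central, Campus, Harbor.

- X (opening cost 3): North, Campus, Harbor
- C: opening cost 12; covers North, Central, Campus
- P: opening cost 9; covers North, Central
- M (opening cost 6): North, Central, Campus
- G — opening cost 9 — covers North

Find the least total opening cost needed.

9

Choose X and M: together they cover North, Central, Campus, Harbor — every zone.
Total opening cost: 3 + 6 = 9.
No cover costs less than 9.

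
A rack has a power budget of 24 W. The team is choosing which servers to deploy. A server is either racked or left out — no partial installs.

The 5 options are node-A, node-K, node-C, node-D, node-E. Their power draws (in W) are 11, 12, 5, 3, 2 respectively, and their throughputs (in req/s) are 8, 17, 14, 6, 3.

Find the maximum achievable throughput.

Allowing fractional choices, the relaxed optimum would be about 41.5, but servers are indivisible.
node-K + node-C + node-D + node-E: power draw 12 + 5 + 3 + 2 = 22 ≤ 24, throughput 17 + 14 + 6 + 3 = 40.
node-K + node-C + node-D: power draw 12 + 5 + 3 = 20 ≤ 24, throughput 17 + 14 + 6 = 37.
Best is node-K, node-C, node-D, and node-E with total throughput 40.

40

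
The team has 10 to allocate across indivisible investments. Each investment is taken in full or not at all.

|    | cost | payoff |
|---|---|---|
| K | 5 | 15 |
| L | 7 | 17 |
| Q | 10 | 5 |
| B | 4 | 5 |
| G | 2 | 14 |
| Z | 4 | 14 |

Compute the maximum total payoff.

33

K + G: cost 5 + 2 = 7 ≤ 10, payoff 15 + 14 = 29.
B + G + Z: cost 4 + 2 + 4 = 10 ≤ 10, payoff 5 + 14 + 14 = 33.
L + G: cost 7 + 2 = 9 ≤ 10, payoff 17 + 14 = 31.
Best is B, G, and Z with total payoff 33.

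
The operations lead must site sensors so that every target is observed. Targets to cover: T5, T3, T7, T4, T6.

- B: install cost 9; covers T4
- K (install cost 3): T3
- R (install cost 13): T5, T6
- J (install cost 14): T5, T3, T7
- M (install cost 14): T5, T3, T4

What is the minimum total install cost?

36

The greedy cost-per-new-target heuristic would pick K, R, B, and J for 39, but a cheaper cover exists.
Choose B, R, and J: together they cover T5, T3, T7, T4, T6 — every target.
Total install cost: 9 + 13 + 14 = 36.
No cover costs less than 36.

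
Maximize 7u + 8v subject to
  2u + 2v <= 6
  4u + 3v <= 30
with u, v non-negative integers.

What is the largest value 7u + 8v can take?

24

(u,v)=(0,3) is feasible, giving 24.
(u,v)=(1,2) is feasible, giving 23.
(u,v)=(0,2) is feasible, giving 16.
The best lattice point is (0,3), giving 24.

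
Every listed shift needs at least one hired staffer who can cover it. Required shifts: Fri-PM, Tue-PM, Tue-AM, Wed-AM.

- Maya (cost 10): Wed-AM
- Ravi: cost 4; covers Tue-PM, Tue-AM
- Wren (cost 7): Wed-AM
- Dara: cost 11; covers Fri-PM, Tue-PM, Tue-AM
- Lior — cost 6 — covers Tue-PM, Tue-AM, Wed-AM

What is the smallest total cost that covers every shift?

The greedy cost-per-new-shift heuristic would pick Ravi, Lior, and Dara for 21, but a cheaper cover exists.
Choose Dara and Lior: together they cover Fri-PM, Tue-PM, Tue-AM, Wed-AM — every shift.
Total cost: 11 + 6 = 17.
No cover costs less than 17.

17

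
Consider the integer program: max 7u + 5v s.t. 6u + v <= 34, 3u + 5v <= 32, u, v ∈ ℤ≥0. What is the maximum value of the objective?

50

Relaxing integrality, the LP optimum is 52.44 at (u,v) = (5.11, 3.33), which is not an integer point.
(u,v)=(5,3): 6·5+1·3=33≤34, 3·5+5·3=30≤32, objective 50.
(u,v)=(4,4): 6·4+1·4=28≤34, 3·4+5·4=32≤32, objective 48.
(u,v)=(5,2): 6·5+1·2=32≤34, 3·5+5·2=25≤32, objective 45.
No feasible integer point exceeds 50.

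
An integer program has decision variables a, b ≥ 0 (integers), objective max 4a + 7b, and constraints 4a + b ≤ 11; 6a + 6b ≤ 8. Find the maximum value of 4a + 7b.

The continuous relaxation peaks at (0, 1.33) with value 9.33; rounding to a feasible lattice point costs some objective.
(a,b)=(0,1): 4·0+1·1=1≤11, 6·0+6·1=6≤8, objective 7.
(a,b)=(1,0): 4·1+1·0=4≤11, 6·1+6·0=6≤8, objective 4.
(a,b)=(0,0): 4·0+1·0=0≤11, 6·0+6·0=0≤8, objective 0.
Maximum is 7 at (a,b)=(0,1).

7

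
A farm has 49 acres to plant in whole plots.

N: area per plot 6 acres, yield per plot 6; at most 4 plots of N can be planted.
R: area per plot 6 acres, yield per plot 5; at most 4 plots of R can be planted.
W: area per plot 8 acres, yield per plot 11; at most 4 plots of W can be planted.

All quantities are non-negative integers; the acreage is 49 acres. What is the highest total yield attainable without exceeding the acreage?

This is a bounded integer knapsack.
Take 4×N and 3×W: area 48 ≤ 49, yield 4·6 + 3·11 = 57.
No other integer combination yields more.

57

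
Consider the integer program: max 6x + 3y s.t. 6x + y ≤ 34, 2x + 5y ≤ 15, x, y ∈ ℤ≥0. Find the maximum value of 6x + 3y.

33

The continuous relaxation peaks at (5.54, 0.786) with value 35.57; rounding to a feasible lattice point costs some objective.
(x,y)=(5,1): 6·5+1·1=31≤34, 2·5+5·1=15≤15, objective 33.
(x,y)=(5,0): 6·5+1·0=30≤34, 2·5+5·0=10≤15, objective 30.
(x,y)=(4,1): 6·4+1·1=25≤34, 2·4+5·1=13≤15, objective 27.
(x,y)=(4,0): 6·4+1·0=24≤34, 2·4+5·0=8≤15, objective 24.
Maximum is 33 at (x,y)=(5,1).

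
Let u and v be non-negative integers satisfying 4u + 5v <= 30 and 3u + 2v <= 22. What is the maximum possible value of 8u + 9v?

58

(u,v)=(5,2): 4·5+5·2=30≤30, 3·5+2·2=19≤22, objective 58.
(u,v)=(6,1): 4·6+5·1=29≤30, 3·6+2·1=20≤22, objective 57.
(u,v)=(7,0): 4·7+5·0=28≤30, 3·7+2·0=21≤22, objective 56.
Maximum is 58 at (u,v)=(5,2).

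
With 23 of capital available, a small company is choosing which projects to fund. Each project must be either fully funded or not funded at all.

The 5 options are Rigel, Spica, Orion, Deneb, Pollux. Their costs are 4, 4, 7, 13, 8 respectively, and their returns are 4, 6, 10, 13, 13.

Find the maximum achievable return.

33

Spica + Orion + Pollux: cost 4 + 7 + 8 = 19 ≤ 23, return 6 + 10 + 13 = 29.
Rigel + Orion + Pollux: cost 4 + 7 + 8 = 19 ≤ 23, return 4 + 10 + 13 = 27.
Rigel + Spica + Orion + Pollux: cost 4 + 4 + 7 + 8 = 23 ≤ 23, return 4 + 6 + 10 + 13 = 33.
Best is Rigel, Spica, Orion, and Pollux with total return 33.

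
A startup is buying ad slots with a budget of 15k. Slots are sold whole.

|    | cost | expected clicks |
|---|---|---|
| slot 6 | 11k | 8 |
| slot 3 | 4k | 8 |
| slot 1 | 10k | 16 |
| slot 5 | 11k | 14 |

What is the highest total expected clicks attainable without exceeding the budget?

This is an integer program with binary decision variables.
Allowing fractional choices, the relaxed optimum would be about 25.3, but ad slots are indivisible.
slot 3 + slot 1: cost 4 + 10 = 14 ≤ 15, expected clicks 8 + 16 = 24.
slot 3 + slot 5: cost 4 + 11 = 15 ≤ 15, expected clicks 8 + 14 = 22.
Best is slot 3 and slot 1 with total expected clicks 24.

24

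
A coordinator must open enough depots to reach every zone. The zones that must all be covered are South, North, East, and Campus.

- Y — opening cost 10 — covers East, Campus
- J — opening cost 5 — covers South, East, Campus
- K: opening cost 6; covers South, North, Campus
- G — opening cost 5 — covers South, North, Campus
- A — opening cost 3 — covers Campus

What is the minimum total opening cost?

Choose J and G: together they cover South, North, East, Campus — every zone.
Total opening cost: 5 + 5 = 10.
No cover costs less than 10.

10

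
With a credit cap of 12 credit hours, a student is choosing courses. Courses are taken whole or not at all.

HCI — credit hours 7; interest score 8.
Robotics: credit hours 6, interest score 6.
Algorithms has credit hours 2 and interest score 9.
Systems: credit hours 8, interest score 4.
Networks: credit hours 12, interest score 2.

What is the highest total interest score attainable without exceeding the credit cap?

17

Allowing fractional choices, the relaxed optimum would be about 20.0, but courses are indivisible.
Robotics + Algorithms: credit hours 6 + 2 = 8 ≤ 12, interest score 6 + 9 = 15.
HCI + Algorithms: credit hours 7 + 2 = 9 ≤ 12, interest score 8 + 9 = 17.
Best is HCI and Algorithms with total interest score 17.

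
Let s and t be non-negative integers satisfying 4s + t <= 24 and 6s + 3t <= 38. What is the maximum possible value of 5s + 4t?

The continuous relaxation peaks at (0, 12.7) with value 50.67; rounding to a feasible lattice point costs some objective.
(s,t)=(0,12): 4·0+1·12=12≤24, 6·0+3·12=36≤38, objective 48.
(s,t)=(0,11): 4·0+1·11=11≤24, 6·0+3·11=33≤38, objective 44.
Maximum is 48 at (s,t)=(0,12).

48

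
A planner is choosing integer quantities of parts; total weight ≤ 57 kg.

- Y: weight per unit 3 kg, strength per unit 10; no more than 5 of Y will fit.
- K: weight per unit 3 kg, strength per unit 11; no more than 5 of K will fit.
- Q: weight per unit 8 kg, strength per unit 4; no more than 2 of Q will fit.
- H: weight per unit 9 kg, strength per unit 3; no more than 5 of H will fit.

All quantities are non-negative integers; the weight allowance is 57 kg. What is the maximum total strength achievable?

Take 5×Y, 5×K, 2×Q, and 1×H: weight 55 ≤ 57, strength 5·10 + 5·11 + 2·4 + 1·3 = 116.
K has the best ratio (11/3) and is taken to its limit of 5; remaining capacity is filled optimally with the others.

116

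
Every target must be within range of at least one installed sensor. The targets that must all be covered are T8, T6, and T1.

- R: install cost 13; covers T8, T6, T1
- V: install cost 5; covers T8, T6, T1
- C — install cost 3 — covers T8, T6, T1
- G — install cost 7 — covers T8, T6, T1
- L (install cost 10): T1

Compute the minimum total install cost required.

3

C alone covers T8, T6, T1 — every target.
Total install cost: 3.
No cover costs less than 3.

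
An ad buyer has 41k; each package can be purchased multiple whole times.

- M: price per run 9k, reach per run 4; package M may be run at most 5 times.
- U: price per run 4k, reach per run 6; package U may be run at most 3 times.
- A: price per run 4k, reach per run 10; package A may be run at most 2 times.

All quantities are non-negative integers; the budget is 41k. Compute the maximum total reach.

2×M, 3×U, and 2×A: price 38 ≤ 41, reach 2·4 + 3·6 + 2·10 = 46.
1×M, 3×U, and 2×A: price 29 ≤ 41, reach 1·4 + 3·6 + 2·10 = 42.
Best is 46.

46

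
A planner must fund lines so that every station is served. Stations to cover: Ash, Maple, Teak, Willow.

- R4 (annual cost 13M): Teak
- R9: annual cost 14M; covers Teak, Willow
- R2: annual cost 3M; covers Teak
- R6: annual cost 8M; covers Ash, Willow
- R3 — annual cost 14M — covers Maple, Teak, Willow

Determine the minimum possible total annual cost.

Choose R6 and R3: together they cover Ash, Maple, Teak, Willow — every station.
Total annual cost: 8 + 14 = 22.

22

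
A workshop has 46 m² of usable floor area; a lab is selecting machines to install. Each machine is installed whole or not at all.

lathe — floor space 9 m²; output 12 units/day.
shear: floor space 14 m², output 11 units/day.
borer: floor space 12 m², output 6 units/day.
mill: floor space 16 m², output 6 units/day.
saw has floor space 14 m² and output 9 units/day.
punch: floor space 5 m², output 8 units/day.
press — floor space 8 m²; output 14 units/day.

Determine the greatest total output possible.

Allowing fractional choices, the relaxed optimum would be about 51.4, but machines are indivisible.
lathe + shear + punch + press: floor space 9 + 14 + 5 + 8 = 36 ≤ 46, output 12 + 11 + 8 + 14 = 45.
lathe + shear + saw + press: floor space 9 + 14 + 14 + 8 = 45 ≤ 46, output 12 + 11 + 9 + 14 = 46.
lathe + saw + punch + press: floor space 9 + 14 + 5 + 8 = 36 ≤ 46, output 12 + 9 + 8 + 14 = 43.
Best is lathe, shear, saw, and press with total output 46.

46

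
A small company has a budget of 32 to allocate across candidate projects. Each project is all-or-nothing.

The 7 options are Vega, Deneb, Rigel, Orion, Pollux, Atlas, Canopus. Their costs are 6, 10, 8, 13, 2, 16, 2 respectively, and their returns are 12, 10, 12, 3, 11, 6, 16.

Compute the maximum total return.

61

Allowing fractional choices, the relaxed optimum would be about 62.5, but projects are indivisible.
Vega + Deneb + Rigel + Pollux + Canopus: cost 6 + 10 + 8 + 2 + 2 = 28 ≤ 32, return 12 + 10 + 12 + 11 + 16 = 61.
Vega + Rigel + Orion + Pollux + Canopus: cost 6 + 8 + 13 + 2 + 2 = 31 ≤ 32, return 12 + 12 + 3 + 11 + 16 = 54.
Best is Vega, Deneb, Rigel, Pollux, and Canopus with total return 61.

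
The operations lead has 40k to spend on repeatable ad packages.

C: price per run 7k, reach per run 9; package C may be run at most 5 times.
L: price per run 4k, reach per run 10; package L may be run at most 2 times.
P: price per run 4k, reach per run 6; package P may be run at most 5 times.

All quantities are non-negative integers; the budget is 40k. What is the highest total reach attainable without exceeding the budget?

L has the best ratio (10/4); taking only L gives at most 2×10 = 20 (stopped by the supply cap of 2).
Mixing does better — 2×C, 2×L, and 4×P: price 38 ≤ 40, reach 2·9 + 2·10 + 4·6 = 62.

62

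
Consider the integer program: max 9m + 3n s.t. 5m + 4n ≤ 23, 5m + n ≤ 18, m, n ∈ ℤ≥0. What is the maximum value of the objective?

(m,n)=(3,2): 5·3+4·2=23≤23, 5·3+1·2=17≤18, objective 33.
(m,n)=(3,1): 5·3+4·1=19≤23, 5·3+1·1=16≤18, objective 30.
(m,n)=(3,0): 5·3+4·0=15≤23, 5·3+1·0=15≤18, objective 27.
No feasible integer point exceeds 33.

33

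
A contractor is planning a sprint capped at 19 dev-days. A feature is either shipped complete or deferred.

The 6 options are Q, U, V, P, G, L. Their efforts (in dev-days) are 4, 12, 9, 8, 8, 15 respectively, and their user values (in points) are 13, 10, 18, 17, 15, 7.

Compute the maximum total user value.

35

Allowing fractional choices, the relaxed optimum would be about 44.0, but features are indivisible.
V + P: effort 9 + 8 = 17 ≤ 19, user value 18 + 17 = 35.
V + G: effort 9 + 8 = 17 ≤ 19, user value 18 + 15 = 33.
Best is V and P with total user value 35.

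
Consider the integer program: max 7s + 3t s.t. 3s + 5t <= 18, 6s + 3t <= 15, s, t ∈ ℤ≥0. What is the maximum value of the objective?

17

(s,t)=(2,1): 3·2+5·1=11≤18, 6·2+3·1=15≤15, objective 17.
(s,t)=(2,0): 3·2+5·0=6≤18, 6·2+3·0=12≤15, objective 14.
(s,t)=(1,2): 3·1+5·2=13≤18, 6·1+3·2=12≤15, objective 13.
No feasible integer point exceeds 17.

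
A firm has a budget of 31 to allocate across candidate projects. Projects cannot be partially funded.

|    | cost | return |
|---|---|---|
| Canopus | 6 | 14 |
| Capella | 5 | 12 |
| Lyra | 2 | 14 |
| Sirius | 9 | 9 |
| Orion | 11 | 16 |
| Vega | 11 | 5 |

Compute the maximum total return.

Take Canopus, Capella, Lyra, and Orion: cost 6 + 5 + 2 + 11 = 24 ≤ 31, return 14 + 12 + 14 + 16 = 56.
No other feasible combination does better.

56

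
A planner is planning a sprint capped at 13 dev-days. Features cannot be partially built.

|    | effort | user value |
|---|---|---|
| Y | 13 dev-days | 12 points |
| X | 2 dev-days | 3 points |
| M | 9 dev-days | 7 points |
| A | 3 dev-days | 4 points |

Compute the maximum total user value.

Allowing fractional choices, the relaxed optimum would be about 14.4, but features are indivisible.
M + A: effort 9 + 3 = 12 ≤ 13, user value 7 + 4 = 11.
Y: effort 13 ≤ 13, user value 12.
X + M: effort 2 + 9 = 11 ≤ 13, user value 3 + 7 = 10.
Best is Y with total user value 12.

12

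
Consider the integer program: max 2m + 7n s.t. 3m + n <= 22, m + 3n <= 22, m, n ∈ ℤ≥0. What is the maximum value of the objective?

(m,n)=(1,7): 3·1+1·7=10≤22, 1·1+3·7=22≤22, objective 51.
(m,n)=(0,7): 3·0+1·7=7≤22, 1·0+3·7=21≤22, objective 49.
(m,n)=(2,6): 3·2+1·6=12≤22, 1·2+3·6=20≤22, objective 46.
The best lattice point is (1,7), giving 51.

51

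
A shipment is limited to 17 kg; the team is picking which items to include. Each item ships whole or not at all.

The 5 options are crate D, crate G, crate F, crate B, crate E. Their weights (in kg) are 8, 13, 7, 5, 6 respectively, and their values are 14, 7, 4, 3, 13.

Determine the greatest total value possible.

This is a 0-1 knapsack instance.
crate D + crate B: weight 8 + 5 = 13 ≤ 17, value 14 + 3 = 17.
crate D + crate E: weight 8 + 6 = 14 ≤ 17, value 14 + 13 = 27.
crate D + crate F: weight 8 + 7 = 15 ≤ 17, value 14 + 4 = 18.
Best is crate D and crate E with total value 27.

27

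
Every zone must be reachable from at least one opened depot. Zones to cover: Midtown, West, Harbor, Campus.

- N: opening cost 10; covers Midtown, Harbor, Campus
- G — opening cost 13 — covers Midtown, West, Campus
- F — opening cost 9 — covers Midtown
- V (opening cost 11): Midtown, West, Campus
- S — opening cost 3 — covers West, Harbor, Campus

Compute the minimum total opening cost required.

Choose F and S: together they cover Midtown, West, Harbor, Campus — every zone.
Total opening cost: 9 + 3 = 12.
No cover costs less than 12.

12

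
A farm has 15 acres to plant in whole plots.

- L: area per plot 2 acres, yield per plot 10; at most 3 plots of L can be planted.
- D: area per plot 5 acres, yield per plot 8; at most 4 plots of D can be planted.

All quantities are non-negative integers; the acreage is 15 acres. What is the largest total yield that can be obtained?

38

L has the best ratio (10/2); taking only L gives at most 3×10 = 30 (stopped by the supply cap of 3).
Mixing does better — 3×L and 1×D: area 11 ≤ 15, yield 3·10 + 1·8 = 38.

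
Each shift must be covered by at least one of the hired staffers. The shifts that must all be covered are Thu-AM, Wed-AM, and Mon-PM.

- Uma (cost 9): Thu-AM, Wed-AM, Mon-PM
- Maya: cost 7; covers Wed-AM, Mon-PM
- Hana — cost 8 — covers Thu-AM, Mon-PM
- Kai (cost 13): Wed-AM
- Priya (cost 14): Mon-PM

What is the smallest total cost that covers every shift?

9

This is a weighted set-cover instance.
Uma alone covers Thu-AM, Wed-AM, Mon-PM — every shift.
Total cost: 9.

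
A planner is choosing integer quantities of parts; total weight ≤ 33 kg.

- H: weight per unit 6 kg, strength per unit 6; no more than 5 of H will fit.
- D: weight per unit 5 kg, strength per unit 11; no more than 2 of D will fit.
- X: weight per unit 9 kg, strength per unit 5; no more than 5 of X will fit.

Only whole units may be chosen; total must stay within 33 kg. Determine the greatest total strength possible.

2×H, 2×D, and 1×X: weight 31 ≤ 33, strength 2·6 + 2·11 + 1·5 = 39.
3×H and 2×D: weight 28 ≤ 33, strength 3·6 + 2·11 = 40.
Best is 40.

40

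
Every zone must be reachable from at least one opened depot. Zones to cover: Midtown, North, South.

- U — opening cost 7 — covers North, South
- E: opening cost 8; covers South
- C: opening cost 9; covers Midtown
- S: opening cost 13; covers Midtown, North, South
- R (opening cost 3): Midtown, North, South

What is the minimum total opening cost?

This is an integer covering problem.
R alone covers Midtown, North, South — every zone.
Total opening cost: 3.
No cover costs less than 3.

3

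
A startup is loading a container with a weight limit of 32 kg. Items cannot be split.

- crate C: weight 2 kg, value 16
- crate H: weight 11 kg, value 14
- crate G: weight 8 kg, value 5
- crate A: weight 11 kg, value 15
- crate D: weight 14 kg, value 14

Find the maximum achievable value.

50

Allowing fractional choices, the relaxed optimum would be about 53.0, but items are indivisible.
crate C + crate A + crate D: weight 2 + 11 + 14 = 27 ≤ 32, value 16 + 15 + 14 = 45.
crate C + crate H + crate A: weight 2 + 11 + 11 = 24 ≤ 32, value 16 + 14 + 15 = 45.
crate C + crate H + crate G + crate A: weight 2 + 11 + 8 + 11 = 32 ≤ 32, value 16 + 14 + 5 + 15 = 50.
Best is crate C, crate H, crate G, and crate A with total value 50.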